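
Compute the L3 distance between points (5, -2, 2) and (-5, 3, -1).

(Σ|x_i - y_i|^3)^(1/3) = (|5 - (-5)|^3 + |-2 - 3|^3 + |2 - (-1)|^3)^(1/3)
= (10^3 + 5^3 + 3^3)^(1/3) = (1000 + 125 + 27)^(1/3) = (1152)^(1/3) ≈ 10.483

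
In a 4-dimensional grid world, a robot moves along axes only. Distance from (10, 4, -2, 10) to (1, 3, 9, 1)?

Σ|x_i - y_i| = |10 - 1| + |4 - 3| + |-2 - 9| + |10 - 1| = 9 + 1 + 11 + 9 = 30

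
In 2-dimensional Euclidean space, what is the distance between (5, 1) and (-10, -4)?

√(Σ(x_i - y_i)²) = √((5 - (-10))² + (1 - (-4))²)
= √(15² + 5²) = √(225 + 25) = √250 ≈ 15.8114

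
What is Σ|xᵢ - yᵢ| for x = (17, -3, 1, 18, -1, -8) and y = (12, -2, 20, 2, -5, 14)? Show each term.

Σ|x_i - y_i| = |17 - 12| + |-3 - (-2)| + |1 - 20| + |18 - 2| + |-1 - (-5)| + |-8 - 14| = 5 + 1 + 19 + 16 + 4 + 22 = 67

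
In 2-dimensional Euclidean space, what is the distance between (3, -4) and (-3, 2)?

√(Σ(x_i - y_i)²) = √((3 - (-3))² + (-4 - 2)²)
= √(6² + (-6)²) = √(36 + 36) = √72 ≈ 8.4853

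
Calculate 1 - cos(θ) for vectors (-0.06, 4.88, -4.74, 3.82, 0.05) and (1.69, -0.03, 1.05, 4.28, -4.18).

With u = (-0.06, 4.88, -4.74, 3.82, 0.05), v = (1.69, -0.03, 1.05, 4.28, -4.18):
u·v = (-0.06)·1.69 + 4.88·(-0.03) + (-4.74)·1.05 + 3.82·4.28 + 0.05·(-4.18) = (-0.1014) + (-0.1464) + (-4.977) + 16.3496 + (-0.209) = 10.9158.
|u| = √((-0.06)² + 4.88² + (-4.74)² + 3.82² + 0.05²) = √(0.0036 + 23.8144 + 22.4676 + 14.5924 + 0.0025) = √60.8805, |v| = √(1.69² + (-0.03)² + 1.05² + 4.28² + (-4.18)²) = √(2.8561 + 0.0009 + 1.1025 + 18.3184 + 17.4724) = √39.7503.
cos θ = (u·v)/(|u||v|) = 10.9158/(√60.8805·√39.7503) ≈ 0.2219
Cosine distance = 1 - cos θ ≈ 1 - 0.2219 = 0.7781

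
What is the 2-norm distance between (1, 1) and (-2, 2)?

(Σ|x_i - y_i|^2)^(1/2) = (|1 - (-2)|^2 + |1 - 2|^2)^(1/2)
= (3^2 + 1^2)^(1/2) = (9 + 1)^(1/2) = (10)^(1/2) ≈ 3.1623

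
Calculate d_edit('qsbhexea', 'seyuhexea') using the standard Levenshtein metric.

Let D[i][j] be the edit distance between the first i characters of 'qsbhexea' and the first j characters of 'seyuhexea', with D[i][0] = i, D[0][j] = j, and D[i][j] = D[i-1][j-1] if the characters match, else 1 + min(D[i-1][j], D[i][j-1], D[i-1][j-1]). Filling the table (rows: prefixes of 'qsbhexea', columns: prefixes of 'seyuhexea'):
     ε  s  e  y  u  h  e  x  e  a
  ε  0  1  2  3  4  5  6  7  8  9
  q  1  1  2  3  4  5  6  7  8  9
  s  2  1  2  3  4  5  6  7  8  9
  b  3  2  2  3  4  5  6  7  8  9
  h  4  3  3  3  4  4  5  6  7  8
  e  5  4  3  4  4  5  4  5  6  7
  x  6  5  4  4  5  5  5  4  5  6
  e  7  6  5  5  5  6  5  5  4  5
  a  8  7  6  6  6  6  6  6  5  4
The bottom-right entry gives D[8][9] = 4, so no sequence of fewer than 4 edits works. Backtracking through the table gives one optimal edit sequence (4 edits):
  qsbhexea → sqsbhexea (ins s @1)
  sqsbhexea → sesbhexea (sub q→e @2)
  sesbhexea → seybhexea (sub s→y @3)
  seybhexea → seyuhexea (sub b→u @4)
Edit distance = 4.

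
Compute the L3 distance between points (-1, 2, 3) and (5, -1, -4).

(Σ|x_i - y_i|^3)^(1/3) = (|-1 - 5|^3 + |2 - (-1)|^3 + |3 - (-4)|^3)^(1/3)
= (6^3 + 3^3 + 7^3)^(1/3) = (216 + 27 + 343)^(1/3) = (586)^(1/3) ≈ 8.3682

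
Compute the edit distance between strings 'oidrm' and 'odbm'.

Let D[i][j] be the edit distance between the first i characters of 'oidrm' and the first j characters of 'odbm', with D[i][0] = i, D[0][j] = j, and D[i][j] = D[i-1][j-1] if the characters match, else 1 + min(D[i-1][j], D[i][j-1], D[i-1][j-1]). Filling the table (rows: prefixes of 'oidrm', columns: prefixes of 'odbm'):
     ε  o  d  b  m
  ε  0  1  2  3  4
  o  1  0  1  2  3
  i  2  1  1  2  3
  d  3  2  1  2  3
  r  4  3  2  2  3
  m  5  4  3  3  2
The bottom-right entry gives D[5][4] = 2, so no sequence of fewer than 2 edits works. Backtracking through the table gives one optimal edit sequence (2 edits):
  oidrm → odrm (del i @2)
  odrm → odbm (sub r→b @3)
Edit distance = 2.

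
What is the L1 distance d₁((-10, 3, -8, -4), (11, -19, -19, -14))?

Σ|x_i - y_i| = |-10 - 11| + |3 - (-19)| + |-8 - (-19)| + |-4 - (-14)| = 21 + 22 + 11 + 10 = 64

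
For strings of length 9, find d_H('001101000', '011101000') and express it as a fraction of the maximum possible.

Differing positions: 2. Hamming distance = 1. The maximum possible Hamming distance for length-9 strings is 9, so d_H/9 = 1/9 ≈ 0.1111.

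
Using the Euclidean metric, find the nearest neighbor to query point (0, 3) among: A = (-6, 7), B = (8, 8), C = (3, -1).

Distances: d(A) ≈ 7.2111, d(B) ≈ 9.434, d(C) = 5. Nearest: C = (3, -1) with distance 5.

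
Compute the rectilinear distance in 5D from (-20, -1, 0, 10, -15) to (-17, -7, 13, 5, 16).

Σ|x_i - y_i| = |-20 - (-17)| + |-1 - (-7)| + |0 - 13| + |10 - 5| + |-15 - 16| = 3 + 6 + 13 + 5 + 31 = 58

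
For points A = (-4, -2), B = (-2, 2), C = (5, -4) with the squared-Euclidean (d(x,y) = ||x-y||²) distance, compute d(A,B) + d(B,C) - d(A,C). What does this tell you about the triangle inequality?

d(A,B) = 2² + 4² = 20, d(B,C) = 7² + 6² = 85, d(A,C) = 9² + 2² = 85.
d(A,B) + d(B,C) - d(A,C) = 20 + 85 - 85 = 105 - 85 = 20. This is ≥ 0, so the triangle inequality holds for these points.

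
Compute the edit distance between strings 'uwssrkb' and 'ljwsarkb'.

Let D[i][j] be the edit distance between the first i characters of 'uwssrkb' and the first j characters of 'ljwsarkb', with D[i][0] = i, D[0][j] = j, and D[i][j] = D[i-1][j-1] if the characters match, else 1 + min(D[i-1][j], D[i][j-1], D[i-1][j-1]). Filling the table (rows: prefixes of 'uwssrkb', columns: prefixes of 'ljwsarkb'):
     ε  l  j  w  s  a  r  k  b
  ε  0  1  2  3  4  5  6  7  8
  u  1  1  2  3  4  5  6  7  8
  w  2  2  2  2  3  4  5  6  7
  s  3  3  3  3  2  3  4  5  6
  s  4  4  4  4  3  3  4  5  6
  r  5  5  5  5  4  4  3  4  5
  k  6  6  6  6  5  5  4  3  4
  b  7  7  7  7  6  6  5  4  3
The bottom-right entry gives D[7][8] = 3, so no sequence of fewer than 3 edits works. Backtracking through the table gives one optimal edit sequence (3 edits):
  uwssrkb → luwssrkb (ins l @1)
  luwssrkb → ljwssrkb (sub u→j @2)
  ljwssrkb → ljwsarkb (sub s→a @5)
Edit distance = 3.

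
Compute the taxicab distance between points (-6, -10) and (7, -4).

Σ|x_i - y_i| = |-6 - 7| + |-10 - (-4)| = 13 + 6 = 19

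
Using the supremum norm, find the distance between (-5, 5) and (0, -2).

max(|x_i - y_i|) = max(|-5 - 0|, |5 - (-2)|) = max(5, 7) = 7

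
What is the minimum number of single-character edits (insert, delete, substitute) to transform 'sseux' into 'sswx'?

Let D[i][j] be the edit distance between the first i characters of 'sseux' and the first j characters of 'sswx', with D[i][0] = i, D[0][j] = j, and D[i][j] = D[i-1][j-1] if the characters match, else 1 + min(D[i-1][j], D[i][j-1], D[i-1][j-1]). Filling the table (rows: prefixes of 'sseux', columns: prefixes of 'sswx'):
     ε  s  s  w  x
  ε  0  1  2  3  4
  s  1  0  1  2  3
  s  2  1  0  1  2
  e  3  2  1  1  2
  u  4  3  2  2  2
  x  5  4  3  3  2
The bottom-right entry gives D[5][4] = 2, so no sequence of fewer than 2 edits works. Backtracking through the table gives one optimal edit sequence (2 edits):
  sseux → ssux (del e @3)
  ssux → sswx (sub u→w @3)
Edit distance = 2.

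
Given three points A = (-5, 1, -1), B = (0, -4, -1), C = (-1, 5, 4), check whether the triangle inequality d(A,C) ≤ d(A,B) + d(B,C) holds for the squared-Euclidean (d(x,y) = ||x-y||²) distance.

d(A,B) = 5² + 5² + 0² = 50, d(B,C) = 1² + 9² + 5² = 107, d(A,C) = 4² + 4² + 5² = 57.
d(A,C) = 57 ≤ 50 + 107 = 157. Triangle inequality is satisfied.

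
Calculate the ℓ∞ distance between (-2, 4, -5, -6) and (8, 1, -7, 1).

max(|x_i - y_i|) = max(|-2 - 8|, |4 - 1|, |-5 - (-7)|, |-6 - 1|) = max(10, 3, 2, 7) = 10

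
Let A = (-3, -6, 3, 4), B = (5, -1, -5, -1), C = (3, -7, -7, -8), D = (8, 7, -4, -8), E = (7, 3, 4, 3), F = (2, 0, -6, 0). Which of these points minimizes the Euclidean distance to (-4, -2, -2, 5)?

Distances: d(A) ≈ 6.5574, d(B) ≈ 11.2694, d(C) ≈ 16.3707, d(D) ≈ 19.9499, d(E) ≈ 13.6382, d(F) = 9. Nearest: A = (-3, -6, 3, 4) with distance 6.5574.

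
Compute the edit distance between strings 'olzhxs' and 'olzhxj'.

Let D[i][j] be the edit distance between the first i characters of 'olzhxs' and the first j characters of 'olzhxj', with D[i][0] = i, D[0][j] = j, and D[i][j] = D[i-1][j-1] if the characters match, else 1 + min(D[i-1][j], D[i][j-1], D[i-1][j-1]). Filling the table (rows: prefixes of 'olzhxs', columns: prefixes of 'olzhxj'):
     ε  o  l  z  h  x  j
  ε  0  1  2  3  4  5  6
  o  1  0  1  2  3  4  5
  l  2  1  0  1  2  3  4
  z  3  2  1  0  1  2  3
  h  4  3  2  1  0  1  2
  x  5  4  3  2  1  0  1
  s  6  5  4  3  2  1  1
The bottom-right entry gives D[6][6] = 1, so no sequence of fewer than 1 edit works. Backtracking through the table gives one optimal edit sequence (1 edit):
  olzhxs → olzhxj (sub s→j @6)
Edit distance = 1.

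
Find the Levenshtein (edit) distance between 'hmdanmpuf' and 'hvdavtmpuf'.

Let D[i][j] be the edit distance between the first i characters of 'hmdanmpuf' and the first j characters of 'hvdavtmpuf', with D[i][0] = i, D[0][j] = j, and D[i][j] = D[i-1][j-1] if the characters match, else 1 + min(D[i-1][j], D[i][j-1], D[i-1][j-1]). Filling the table (rows: prefixes of 'hmdanmpuf', columns: prefixes of 'hvdavtmpuf'):
     ε  h  v  d  a  v  t  m  p  u  f
  ε  0  1  2  3  4  5  6  7  8  9 10
  h  1  0  1  2  3  4  5  6  7  8  9
  m  2  1  1  2  3  4  5  5  6  7  8
  d  3  2  2  1  2  3  4  5  6  7  8
  a  4  3  3  2  1  2  3  4  5  6  7
  n  5  4  4  3  2  2  3  4  5  6  7
  m  6  5  5  4  3  3  3  3  4  5  6
  p  7  6  6  5  4  4  4  4  3  4  5
  u  8  7  7  6  5  5  5  5  4  3  4
  f  9  8  8  7  6  6  6  6  5  4  3
The bottom-right entry gives D[9][10] = 3, so no sequence of fewer than 3 edits works. Backtracking through the table gives one optimal edit sequence (3 edits):
  hmdanmpuf → hvdanmpuf (sub m→v @2)
  hvdanmpuf → hvdavnmpuf (ins v @5)
  hvdavnmpuf → hvdavtmpuf (sub n→t @6)
Edit distance = 3.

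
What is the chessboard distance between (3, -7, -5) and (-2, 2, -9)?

max(|x_i - y_i|) = max(|3 - (-2)|, |-7 - 2|, |-5 - (-9)|) = max(5, 9, 4) = 9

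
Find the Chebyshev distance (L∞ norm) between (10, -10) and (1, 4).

max(|x_i - y_i|) = max(|10 - 1|, |-10 - 4|) = max(9, 14) = 14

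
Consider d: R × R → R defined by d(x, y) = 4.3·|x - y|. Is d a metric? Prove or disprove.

Yes. Since |x - y| is a metric on R and 4.3 > 0, the positive scalar multiple 4.3·|x - y| is also a metric: scaling by a positive constant preserves non-negativity, identity (d=0 ⟺ |x-y|=0 ⟺ x=y), symmetry, and the triangle inequality.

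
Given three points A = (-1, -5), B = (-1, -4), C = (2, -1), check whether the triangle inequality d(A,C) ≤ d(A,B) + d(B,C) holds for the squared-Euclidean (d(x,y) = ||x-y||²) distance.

d(A,B) = 0² + 1² = 1, d(B,C) = 3² + 3² = 18, d(A,C) = 3² + 4² = 25.
d(A,C) = 25 > 1 + 18 = 19. Triangle inequality is VIOLATED. (Squared-Euclidean is not a metric — this is a counterexample.)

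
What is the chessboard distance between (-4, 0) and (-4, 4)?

max(|x_i - y_i|) = max(|-4 - (-4)|, |0 - 4|) = max(0, 4) = 4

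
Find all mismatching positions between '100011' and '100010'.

Differing positions: 6. Hamming distance = 1.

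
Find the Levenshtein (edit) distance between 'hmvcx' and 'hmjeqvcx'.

Let D[i][j] be the edit distance between the first i characters of 'hmvcx' and the first j characters of 'hmjeqvcx', with D[i][0] = i, D[0][j] = j, and D[i][j] = D[i-1][j-1] if the characters match, else 1 + min(D[i-1][j], D[i][j-1], D[i-1][j-1]). Filling the table (rows: prefixes of 'hmvcx', columns: prefixes of 'hmjeqvcx'):
     ε  h  m  j  e  q  v  c  x
  ε  0  1  2  3  4  5  6  7  8
  h  1  0  1  2  3  4  5  6  7
  m  2  1  0  1  2  3  4  5  6
  v  3  2  1  1  2  3  3  4  5
  c  4  3  2  2  2  3  4  3  4
  x  5  4  3  3  3  3  4  4  3
The bottom-right entry gives D[5][8] = 3, so no sequence of fewer than 3 edits works. Backtracking through the table gives one optimal edit sequence (3 edits):
  hmvcx → hmjvcx (ins j @3)
  hmjvcx → hmjevcx (ins e @4)
  hmjevcx → hmjeqvcx (ins q @5)
Edit distance = 3.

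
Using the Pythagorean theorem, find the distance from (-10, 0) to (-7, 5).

√(Σ(x_i - y_i)²) = √((-10 - (-7))² + (0 - 5)²)
= √((-3)² + (-5)²) = √(9 + 25) = √34 ≈ 5.831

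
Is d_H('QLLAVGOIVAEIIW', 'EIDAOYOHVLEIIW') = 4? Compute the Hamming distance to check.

Differing positions: 1, 2, 3, 5, 6, 8, 10. Hamming distance = 7, so the claim that d_H = 4 is false.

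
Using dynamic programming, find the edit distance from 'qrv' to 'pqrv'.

Let D[i][j] be the edit distance between the first i characters of 'qrv' and the first j characters of 'pqrv', with D[i][0] = i, D[0][j] = j, and D[i][j] = D[i-1][j-1] if the characters match, else 1 + min(D[i-1][j], D[i][j-1], D[i-1][j-1]). Filling the table (rows: prefixes of 'qrv', columns: prefixes of 'pqrv'):
     ε  p  q  r  v
  ε  0  1  2  3  4
  q  1  1  1  2  3
  r  2  2  2  1  2
  v  3  3  3  2  1
The bottom-right entry gives D[3][4] = 1, so no sequence of fewer than 1 edit works. Backtracking through the table gives one optimal edit sequence (1 edit):
  qrv → pqrv (ins p @1)
Edit distance = 1.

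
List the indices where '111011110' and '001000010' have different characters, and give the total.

Differing positions: 1, 2, 5, 6, 7. Hamming distance = 5.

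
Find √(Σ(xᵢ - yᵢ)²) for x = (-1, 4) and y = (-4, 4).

√(Σ(x_i - y_i)²) = √((-1 - (-4))² + (4 - 4)²)
= √(3² + 0²) = √(9 + 0) = √9 = 3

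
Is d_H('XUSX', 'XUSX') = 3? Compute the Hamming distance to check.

Differing positions: none. Hamming distance = 0, so the claim that d_H = 3 is false.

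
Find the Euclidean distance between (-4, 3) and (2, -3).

√(Σ(x_i - y_i)²) = √((-4 - 2)² + (3 - (-3))²)
= √((-6)² + 6²) = √(36 + 36) = √72 ≈ 8.4853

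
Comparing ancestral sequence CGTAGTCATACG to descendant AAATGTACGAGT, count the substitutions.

Differing positions: 1, 2, 3, 4, 7, 8, 9, 11, 12. Hamming distance = 9.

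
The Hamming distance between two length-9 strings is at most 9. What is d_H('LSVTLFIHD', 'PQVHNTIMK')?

Differing positions: 1, 2, 4, 5, 6, 8, 9. Hamming distance = 7. The maximum possible Hamming distance for length-9 strings is 9, so d_H/9 = 7/9 ≈ 0.7778.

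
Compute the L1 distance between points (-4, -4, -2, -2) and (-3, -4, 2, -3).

Σ|x_i - y_i| = |-4 - (-3)| + |-4 - (-4)| + |-2 - 2| + |-2 - (-3)| = 1 + 0 + 4 + 1 = 6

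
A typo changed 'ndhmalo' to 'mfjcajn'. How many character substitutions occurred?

Differing positions: 1, 2, 3, 4, 6, 7. Hamming distance = 6.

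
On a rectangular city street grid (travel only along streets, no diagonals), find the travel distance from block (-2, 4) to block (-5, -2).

Σ|x_i - y_i| = |-2 - (-5)| + |4 - (-2)| = 3 + 6 = 9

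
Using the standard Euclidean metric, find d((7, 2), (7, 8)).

√(Σ(x_i - y_i)²) = √((7 - 7)² + (2 - 8)²)
= √(0² + (-6)²) = √(0 + 36) = √36 = 6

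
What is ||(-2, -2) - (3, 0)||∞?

max(|x_i - y_i|) = max(|-2 - 3|, |-2 - 0|) = max(5, 2) = 5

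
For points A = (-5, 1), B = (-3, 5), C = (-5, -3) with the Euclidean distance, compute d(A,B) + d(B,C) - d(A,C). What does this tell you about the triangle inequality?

d(A,B) = √(2² + 4²) = √20 ≈ 4.4721, d(B,C) = √(2² + 8²) = √68 ≈ 8.2462, d(A,C) = √(0² + 4²) = √16 = 4.
d(A,B) + d(B,C) - d(A,C) = 4.4721 + 8.2462 - 4 = 12.7183 - 4 = 8.7183 (to 4 decimal places). This is ≥ 0, so the triangle inequality holds for these points.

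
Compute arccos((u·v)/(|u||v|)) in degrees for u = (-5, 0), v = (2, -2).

With u = (-5, 0), v = (2, -2):
u·v = (-5)·2 + 0·(-2) = (-10) + 0 = -10.
|u| = √((-5)² + 0²) = √25, |v| = √(2² + (-2)²) = √8, so |u||v| = √(25·8) = √200.
cos θ = (u·v)/(|u||v|) = -10/√200 ≈ -0.707107
θ = arccos(-0.707107) ≈ 135°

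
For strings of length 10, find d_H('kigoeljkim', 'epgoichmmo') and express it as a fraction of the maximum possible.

Differing positions: 1, 2, 5, 6, 7, 8, 9, 10. Hamming distance = 8. The maximum possible Hamming distance for length-10 strings is 10, so d_H/10 = 8/10 = 0.8.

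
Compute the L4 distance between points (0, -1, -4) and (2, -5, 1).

(Σ|x_i - y_i|^4)^(1/4) = (|0 - 2|^4 + |-1 - (-5)|^4 + |-4 - 1|^4)^(1/4)
= (2^4 + 4^4 + 5^4)^(1/4) = (16 + 256 + 625)^(1/4) = (897)^(1/4) ≈ 5.4727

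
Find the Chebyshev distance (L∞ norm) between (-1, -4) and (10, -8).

max(|x_i - y_i|) = max(|-1 - 10|, |-4 - (-8)|) = max(11, 4) = 11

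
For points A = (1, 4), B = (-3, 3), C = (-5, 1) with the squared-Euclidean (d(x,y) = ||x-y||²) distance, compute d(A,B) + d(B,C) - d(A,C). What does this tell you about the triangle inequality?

d(A,B) = 4² + 1² = 17, d(B,C) = 2² + 2² = 8, d(A,C) = 6² + 3² = 45.
d(A,B) + d(B,C) - d(A,C) = 17 + 8 - 45 = 25 - 45 = -20. This is < 0, so the triangle inequality FAILS for these points (squared-Euclidean is not a metric).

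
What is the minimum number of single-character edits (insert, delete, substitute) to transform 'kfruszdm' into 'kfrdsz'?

Let D[i][j] be the edit distance between the first i characters of 'kfruszdm' and the first j characters of 'kfrdsz', with D[i][0] = i, D[0][j] = j, and D[i][j] = D[i-1][j-1] if the characters match, else 1 + min(D[i-1][j], D[i][j-1], D[i-1][j-1]). Filling the table (rows: prefixes of 'kfruszdm', columns: prefixes of 'kfrdsz'):
     ε  k  f  r  d  s  z
  ε  0  1  2  3  4  5  6
  k  1  0  1  2  3  4  5
  f  2  1  0  1  2  3  4
  r  3  2  1  0  1  2  3
  u  4  3  2  1  1  2  3
  s  5  4  3  2  2  1  2
  z  6  5  4  3  3  2  1
  d  7  6  5  4  3  3  2
  m  8  7  6  5  4  4  3
The bottom-right entry gives D[8][6] = 3, so no sequence of fewer than 3 edits works. Backtracking through the table gives one optimal edit sequence (3 edits):
  kfruszdm → kfrdszdm (sub u→d @4)
  kfrdszdm → kfrdszm (del d @7)
  kfrdszm → kfrdsz (del m @7)
Edit distance = 3.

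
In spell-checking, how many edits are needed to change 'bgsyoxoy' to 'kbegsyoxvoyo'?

Let D[i][j] be the edit distance between the first i characters of 'bgsyoxoy' and the first j characters of 'kbegsyoxvoyo', with D[i][0] = i, D[0][j] = j, and D[i][j] = D[i-1][j-1] if the characters match, else 1 + min(D[i-1][j], D[i][j-1], D[i-1][j-1]). Filling the table (rows: prefixes of 'bgsyoxoy', columns: prefixes of 'kbegsyoxvoyo'):
     ε  k  b  e  g  s  y  o  x  v  o  y  o
  ε  0  1  2  3  4  5  6  7  8  9 10 11 12
  b  1  1  1  2  3  4  5  6  7  8  9 10 11
  g  2  2  2  2  2  3  4  5  6  7  8  9 10
  s  3  3  3  3  3  2  3  4  5  6  7  8  9
  y  4  4  4  4  4  3  2  3  4  5  6  7  8
  o  5  5  5  5  5  4  3  2  3  4  5  6  7
  x  6  6  6  6  6  5  4  3  2  3  4  5  6
  o  7  7  7  7  7  6  5  4  3  3  3  4  5
  y  8  8  8  8  8  7  6  5  4  4  4  3  4
The bottom-right entry gives D[8][12] = 4, so no sequence of fewer than 4 edits works. Backtracking through the table gives one optimal edit sequence (4 edits):
  bgsyoxoy → kbgsyoxoy (ins k @1)
  kbgsyoxoy → kbegsyoxoy (ins e @3)
  kbegsyoxoy → kbegsyoxvoy (ins v @9)
  kbegsyoxvoy → kbegsyoxvoyo (ins o @12)
Edit distance = 4.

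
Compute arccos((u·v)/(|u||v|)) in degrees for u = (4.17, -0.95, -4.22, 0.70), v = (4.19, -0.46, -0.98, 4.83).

With u = (4.17, -0.95, -4.22, 0.70), v = (4.19, -0.46, -0.98, 4.83):
u·v = 4.17·4.19 + (-0.95)·(-0.46) + (-4.22)·(-0.98) + 0.7·4.83 = 17.4723 + 0.437 + 4.1356 + 3.381 = 25.4259.
|u| = √(4.17² + (-0.95)² + (-4.22)² + 0.7²) = √(17.3889 + 0.9025 + 17.8084 + 0.49) = √36.5898, |v| = √(4.19² + (-0.46)² + (-0.98)² + 4.83²) = √(17.5561 + 0.2116 + 0.9604 + 23.3289) = √42.057.
cos θ = (u·v)/(|u||v|) = 25.4259/(√36.5898·√42.057) ≈ 0.648152
θ = arccos(0.648152) ≈ 49.6°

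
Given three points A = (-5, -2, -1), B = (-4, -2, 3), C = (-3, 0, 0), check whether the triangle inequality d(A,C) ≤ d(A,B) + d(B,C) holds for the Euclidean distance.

d(A,B) = √(1² + 0² + 4²) = √17 ≈ 4.1231, d(B,C) = √(1² + 2² + 3²) = √14 ≈ 3.7417, d(A,C) = √(2² + 2² + 1²) = √9 = 3.
d(A,C) = 3 ≤ 4.1231 + 3.7417 = 7.8648. Triangle inequality is satisfied.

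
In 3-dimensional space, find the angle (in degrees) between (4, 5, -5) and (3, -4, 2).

With u = (4, 5, -5), v = (3, -4, 2):
u·v = 4·3 + 5·(-4) + (-5)·2 = 12 + (-20) + (-10) = -18.
|u| = √(4² + 5² + (-5)²) = √66, |v| = √(3² + (-4)² + 2²) = √29, so |u||v| = √(66·29) = √1914.
cos θ = (u·v)/(|u||v|) = -18/√1914 ≈ -0.411435
θ = arccos(-0.411435) ≈ 114.3°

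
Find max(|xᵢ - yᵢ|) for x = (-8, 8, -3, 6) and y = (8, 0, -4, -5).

max(|x_i - y_i|) = max(|-8 - 8|, |8 - 0|, |-3 - (-4)|, |6 - (-5)|) = max(16, 8, 1, 11) = 16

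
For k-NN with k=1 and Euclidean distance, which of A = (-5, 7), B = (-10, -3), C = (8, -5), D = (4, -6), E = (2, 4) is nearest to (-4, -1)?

Distances: d(A) ≈ 8.0623, d(B) ≈ 6.3246, d(C) ≈ 12.6491, d(D) ≈ 9.434, d(E) ≈ 7.8102. Nearest: B = (-10, -3) with distance 6.3246.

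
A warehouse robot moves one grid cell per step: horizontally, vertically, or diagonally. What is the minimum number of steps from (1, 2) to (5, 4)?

max(|x_i - y_i|) = max(|1 - 5|, |2 - 4|) = max(4, 2) = 4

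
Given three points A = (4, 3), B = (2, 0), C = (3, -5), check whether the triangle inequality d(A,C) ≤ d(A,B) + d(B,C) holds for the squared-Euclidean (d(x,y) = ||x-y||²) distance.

d(A,B) = 2² + 3² = 13, d(B,C) = 1² + 5² = 26, d(A,C) = 1² + 8² = 65.
d(A,C) = 65 > 13 + 26 = 39. Triangle inequality is VIOLATED. (Squared-Euclidean is not a metric — this is a counterexample.)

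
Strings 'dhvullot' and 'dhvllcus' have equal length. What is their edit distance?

Let D[i][j] be the edit distance between the first i characters of 'dhvullot' and the first j characters of 'dhvllcus', with D[i][0] = i, D[0][j] = j, and D[i][j] = D[i-1][j-1] if the characters match, else 1 + min(D[i-1][j], D[i][j-1], D[i-1][j-1]). Filling the table (rows: prefixes of 'dhvullot', columns: prefixes of 'dhvllcus'):
     ε  d  h  v  l  l  c  u  s
  ε  0  1  2  3  4  5  6  7  8
  d  1  0  1  2  3  4  5  6  7
  h  2  1  0  1  2  3  4  5  6
  v  3  2  1  0  1  2  3  4  5
  u  4  3  2  1  1  2  3  3  4
  l  5  4  3  2  1  1  2  3  4
  l  6  5  4  3  2  1  2  3  4
  o  7  6  5  4  3  2  2  3  4
  t  8  7  6  5  4  3  3  3  4
The bottom-right entry gives D[8][8] = 4, so no sequence of fewer than 4 edits works. Backtracking through the table gives one optimal edit sequence (4 edits):
  dhvullot → dhvlllot (sub u→l @4)
  dhvlllot → dhvllcot (sub l→c @6)
  dhvllcot → dhvllcut (sub o→u @7)
  dhvllcut → dhvllcus (sub t→s @8)
Edit distance = 4.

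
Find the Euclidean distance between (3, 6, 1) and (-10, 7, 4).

√(Σ(x_i - y_i)²) = √((3 - (-10))² + (6 - 7)² + (1 - 4)²)
= √(13² + (-1)² + (-3)²) = √(169 + 1 + 9) = √179 ≈ 13.3791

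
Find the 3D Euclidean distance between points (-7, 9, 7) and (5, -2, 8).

√(Σ(x_i - y_i)²) = √((-7 - 5)² + (9 - (-2))² + (7 - 8)²)
= √((-12)² + 11² + (-1)²) = √(144 + 121 + 1) = √266 ≈ 16.3095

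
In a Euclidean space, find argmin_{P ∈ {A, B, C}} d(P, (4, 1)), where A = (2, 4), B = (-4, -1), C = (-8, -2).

Distances: d(A) ≈ 3.6056, d(B) ≈ 8.2462, d(C) ≈ 12.3693. Nearest: A = (2, 4) with distance 3.6056.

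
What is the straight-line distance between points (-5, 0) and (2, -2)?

√(Σ(x_i - y_i)²) = √((-5 - 2)² + (0 - (-2))²)
= √((-7)² + 2²) = √(49 + 4) = √53 ≈ 7.2801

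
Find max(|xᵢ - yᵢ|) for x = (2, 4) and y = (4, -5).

max(|x_i - y_i|) = max(|2 - 4|, |4 - (-5)|) = max(2, 9) = 9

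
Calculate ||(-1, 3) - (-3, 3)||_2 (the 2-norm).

(Σ|x_i - y_i|^2)^(1/2) = (|-1 - (-3)|^2 + |3 - 3|^2)^(1/2)
= (2^2 + 0^2)^(1/2) = (4 + 0)^(1/2) = (4)^(1/2) = 2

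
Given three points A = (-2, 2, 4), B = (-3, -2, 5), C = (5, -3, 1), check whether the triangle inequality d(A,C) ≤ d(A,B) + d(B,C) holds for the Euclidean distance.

d(A,B) = √(1² + 4² + 1²) = √18 ≈ 4.2426, d(B,C) = √(8² + 1² + 4²) = √81 = 9, d(A,C) = √(7² + 5² + 3²) = √83 ≈ 9.1104.
d(A,C) ≈ 9.1104 ≤ 4.2426 + 9 = 13.2426. Triangle inequality is satisfied.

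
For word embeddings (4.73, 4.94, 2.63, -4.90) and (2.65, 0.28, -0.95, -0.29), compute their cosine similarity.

With u = (4.73, 4.94, 2.63, -4.90), v = (2.65, 0.28, -0.95, -0.29):
u·v = 4.73·2.65 + 4.94·0.28 + 2.63·(-0.95) + (-4.9)·(-0.29) = 12.5345 + 1.3832 + (-2.4985) + 1.421 = 12.8402.
|u| = √(4.73² + 4.94² + 2.63² + (-4.9)²) = √(22.3729 + 24.4036 + 6.9169 + 24.01) = √77.7034, |v| = √(2.65² + 0.28² + (-0.95)² + (-0.29)²) = √(7.0225 + 0.0784 + 0.9025 + 0.0841) = √8.0875.
cos θ = (u·v)/(|u||v|) = 12.8402/(√77.7034·√8.0875) ≈ 0.5122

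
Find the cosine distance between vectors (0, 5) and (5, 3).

With u = (0, 5), v = (5, 3):
u·v = 0·5 + 5·3 = 0 + 15 = 15.
|u| = √(0² + 5²) = √25, |v| = √(5² + 3²) = √34, so |u||v| = √(25·34) = √850.
cos θ = (u·v)/(|u||v|) = 15/√850 ≈ 0.5145
Cosine distance = 1 - cos θ ≈ 1 - 0.5145 = 0.4855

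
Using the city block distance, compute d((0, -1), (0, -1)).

Σ|x_i - y_i| = |0 - 0| + |-1 - (-1)| = 0 + 0 = 0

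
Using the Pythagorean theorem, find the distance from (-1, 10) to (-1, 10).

√(Σ(x_i - y_i)²) = √((-1 - (-1))² + (10 - 10)²)
= √(0² + 0²) = √(0 + 0) = √0 = 0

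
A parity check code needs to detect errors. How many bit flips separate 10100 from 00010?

Differing positions: 1, 3, 4. Hamming distance = 3.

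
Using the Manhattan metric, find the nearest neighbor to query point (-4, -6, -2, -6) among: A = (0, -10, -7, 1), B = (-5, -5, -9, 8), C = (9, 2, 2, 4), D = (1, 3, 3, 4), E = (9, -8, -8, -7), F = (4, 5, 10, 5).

Distances: d(A) = 20, d(B) = 23, d(C) = 35, d(D) = 29, d(E) = 22, d(F) = 42. Nearest: A = (0, -10, -7, 1) with distance 20.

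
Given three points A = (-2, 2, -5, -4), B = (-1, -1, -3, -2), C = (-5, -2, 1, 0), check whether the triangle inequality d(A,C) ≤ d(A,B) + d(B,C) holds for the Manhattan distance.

d(A,B) = 1 + 3 + 2 + 2 = 8, d(B,C) = 4 + 1 + 4 + 2 = 11, d(A,C) = 3 + 4 + 6 + 4 = 17.
d(A,C) = 17 ≤ 8 + 11 = 19. Triangle inequality is satisfied.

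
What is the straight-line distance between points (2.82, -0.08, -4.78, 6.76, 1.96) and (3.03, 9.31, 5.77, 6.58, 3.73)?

√(Σ(x_i - y_i)²) = √((2.82 - 3.03)² + (-0.08 - 9.31)² + (-4.78 - 5.77)² + (6.76 - 6.58)² + (1.96 - 3.73)²)
= √((-0.21)² + (-9.39)² + (-10.55)² + 0.18² + (-1.77)²) = √(0.0441 + 88.1721 + 111.3025 + 0.0324 + 3.1329) = √202.684 ≈ 14.2367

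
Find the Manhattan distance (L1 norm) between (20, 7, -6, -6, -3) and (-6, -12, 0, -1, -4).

Σ|x_i - y_i| = |20 - (-6)| + |7 - (-12)| + |-6 - 0| + |-6 - (-1)| + |-3 - (-4)| = 26 + 19 + 6 + 5 + 1 = 57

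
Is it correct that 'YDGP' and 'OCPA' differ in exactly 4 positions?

Differing positions: 1, 2, 3, 4. Hamming distance = 4, so the claim is true.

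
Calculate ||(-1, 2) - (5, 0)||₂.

√(Σ(x_i - y_i)²) = √((-1 - 5)² + (2 - 0)²)
= √((-6)² + 2²) = √(36 + 4) = √40 ≈ 6.3246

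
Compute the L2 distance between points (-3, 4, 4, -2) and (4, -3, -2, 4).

(Σ|x_i - y_i|^2)^(1/2) = (|-3 - 4|^2 + |4 - (-3)|^2 + |4 - (-2)|^2 + |-2 - 4|^2)^(1/2)
= (7^2 + 7^2 + 6^2 + 6^2)^(1/2) = (49 + 49 + 36 + 36)^(1/2) = (170)^(1/2) ≈ 13.0384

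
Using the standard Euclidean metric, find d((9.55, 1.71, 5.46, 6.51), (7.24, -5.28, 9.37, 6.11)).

√(Σ(x_i - y_i)²) = √((9.55 - 7.24)² + (1.71 - (-5.28))² + (5.46 - 9.37)² + (6.51 - 6.11)²)
= √(2.31² + 6.99² + (-3.91)² + 0.4²) = √(5.3361 + 48.8601 + 15.2881 + 0.16) = √69.6443 ≈ 8.3453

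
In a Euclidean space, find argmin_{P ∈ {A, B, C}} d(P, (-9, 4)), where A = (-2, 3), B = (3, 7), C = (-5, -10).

Distances: d(A) ≈ 7.0711, d(B) ≈ 12.3693, d(C) ≈ 14.5602. Nearest: A = (-2, 3) with distance 7.0711.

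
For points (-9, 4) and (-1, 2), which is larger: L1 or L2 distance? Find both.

L1 = |-9 - (-1)| + |4 - 2| = 8 + 2 = 10
L2 = √(8² + 2²) = √68 ≈ 8.2462
L1 ≥ L2 always (equality iff movement is along one axis); L1 > L2 here.
Ratio L1/L2 = 10/√68 ≈ 1.2127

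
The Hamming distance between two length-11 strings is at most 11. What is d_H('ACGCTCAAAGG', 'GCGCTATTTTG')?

Differing positions: 1, 6, 7, 8, 9, 10. Hamming distance = 6. The maximum possible Hamming distance for length-11 strings is 11, so d_H/11 = 6/11 ≈ 0.5455.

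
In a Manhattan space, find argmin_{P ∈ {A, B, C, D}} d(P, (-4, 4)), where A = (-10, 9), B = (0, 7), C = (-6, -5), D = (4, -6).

Distances: d(A) = 11, d(B) = 7, d(C) = 11, d(D) = 18. Nearest: B = (0, 7) with distance 7.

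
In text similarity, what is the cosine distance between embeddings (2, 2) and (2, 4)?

With u = (2, 2), v = (2, 4):
u·v = 2·2 + 2·4 = 4 + 8 = 12.
|u| = √(2² + 2²) = √8, |v| = √(2² + 4²) = √20, so |u||v| = √(8·20) = √160.
cos θ = (u·v)/(|u||v|) = 12/√160 ≈ 0.9487
Cosine distance = 1 - cos θ ≈ 1 - 0.9487 = 0.0513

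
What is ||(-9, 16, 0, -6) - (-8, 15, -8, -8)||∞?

max(|x_i - y_i|) = max(|-9 - (-8)|, |16 - 15|, |0 - (-8)|, |-6 - (-8)|) = max(1, 1, 8, 2) = 8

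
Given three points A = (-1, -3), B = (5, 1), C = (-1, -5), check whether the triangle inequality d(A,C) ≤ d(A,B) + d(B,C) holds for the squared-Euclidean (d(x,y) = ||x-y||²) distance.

d(A,B) = 6² + 4² = 52, d(B,C) = 6² + 6² = 72, d(A,C) = 0² + 2² = 4.
d(A,C) = 4 ≤ 52 + 72 = 124. Triangle inequality is satisfied.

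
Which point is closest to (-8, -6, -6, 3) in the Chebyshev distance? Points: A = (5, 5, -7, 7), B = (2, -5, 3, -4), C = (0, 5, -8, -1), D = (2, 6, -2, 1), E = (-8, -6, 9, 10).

Distances: d(A) = 13, d(B) = 10, d(C) = 11, d(D) = 12, d(E) = 15. Nearest: B = (2, -5, 3, -4) with distance 10.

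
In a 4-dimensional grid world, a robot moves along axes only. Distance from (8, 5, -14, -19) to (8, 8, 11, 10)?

Σ|x_i - y_i| = |8 - 8| + |5 - 8| + |-14 - 11| + |-19 - 10| = 0 + 3 + 25 + 29 = 57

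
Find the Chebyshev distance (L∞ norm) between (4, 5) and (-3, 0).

max(|x_i - y_i|) = max(|4 - (-3)|, |5 - 0|) = max(7, 5) = 7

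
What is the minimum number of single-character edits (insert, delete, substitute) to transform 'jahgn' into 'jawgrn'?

Let D[i][j] be the edit distance between the first i characters of 'jahgn' and the first j characters of 'jawgrn', with D[i][0] = i, D[0][j] = j, and D[i][j] = D[i-1][j-1] if the characters match, else 1 + min(D[i-1][j], D[i][j-1], D[i-1][j-1]). Filling the table (rows: prefixes of 'jahgn', columns: prefixes of 'jawgrn'):
     ε  j  a  w  g  r  n
  ε  0  1  2  3  4  5  6
  j  1  0  1  2  3  4  5
  a  2  1  0  1  2  3  4
  h  3  2  1  1  2  3  4
  g  4  3  2  2  1  2  3
  n  5  4  3  3  2  2  2
The bottom-right entry gives D[5][6] = 2, so no sequence of fewer than 2 edits works. Backtracking through the table gives one optimal edit sequence (2 edits):
  jahgn → jawgn (sub h→w @3)
  jawgn → jawgrn (ins r @5)
Edit distance = 2.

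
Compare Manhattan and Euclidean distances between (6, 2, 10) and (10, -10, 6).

L1 = |6 - 10| + |2 - (-10)| + |10 - 6| = 4 + 12 + 4 = 20
L2 = √(4² + 12² + 4²) = √176 ≈ 13.2665
L1 ≥ L2 always (equality iff movement is along one axis); L1 > L2 here.
Ratio L1/L2 = 20/√176 ≈ 1.5076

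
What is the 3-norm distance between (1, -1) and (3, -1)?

(Σ|x_i - y_i|^3)^(1/3) = (|1 - 3|^3 + |-1 - (-1)|^3)^(1/3)
= (2^3 + 0^3)^(1/3) = (8 + 0)^(1/3) = (8)^(1/3) = 2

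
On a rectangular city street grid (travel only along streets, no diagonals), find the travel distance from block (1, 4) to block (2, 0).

Σ|x_i - y_i| = |1 - 2| + |4 - 0| = 1 + 4 = 5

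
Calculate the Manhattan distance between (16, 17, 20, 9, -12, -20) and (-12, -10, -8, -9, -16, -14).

Σ|x_i - y_i| = |16 - (-12)| + |17 - (-10)| + |20 - (-8)| + |9 - (-9)| + |-12 - (-16)| + |-20 - (-14)| = 28 + 27 + 28 + 18 + 4 + 6 = 111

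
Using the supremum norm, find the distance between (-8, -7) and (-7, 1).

max(|x_i - y_i|) = max(|-8 - (-7)|, |-7 - 1|) = max(1, 8) = 8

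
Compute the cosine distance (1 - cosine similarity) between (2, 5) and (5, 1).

With u = (2, 5), v = (5, 1):
u·v = 2·5 + 5·1 = 10 + 5 = 15.
|u| = √(2² + 5²) = √29, |v| = √(5² + 1²) = √26, so |u||v| = √(29·26) = √754.
cos θ = (u·v)/(|u||v|) = 15/√754 ≈ 0.5463
Cosine distance = 1 - cos θ ≈ 1 - 0.5463 = 0.4537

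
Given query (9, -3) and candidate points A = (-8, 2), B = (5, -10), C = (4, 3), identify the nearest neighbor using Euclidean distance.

Distances: d(A) ≈ 17.72, d(B) ≈ 8.0623, d(C) ≈ 7.8102. Nearest: C = (4, 3) with distance 7.8102.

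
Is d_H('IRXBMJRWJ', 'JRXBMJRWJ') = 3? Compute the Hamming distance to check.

Differing positions: 1. Hamming distance = 1, so the claim that d_H = 3 is false.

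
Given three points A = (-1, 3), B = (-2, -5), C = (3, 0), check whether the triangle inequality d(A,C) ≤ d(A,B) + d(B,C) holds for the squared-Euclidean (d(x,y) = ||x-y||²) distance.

d(A,B) = 1² + 8² = 65, d(B,C) = 5² + 5² = 50, d(A,C) = 4² + 3² = 25.
d(A,C) = 25 ≤ 65 + 50 = 115. Triangle inequality is satisfied.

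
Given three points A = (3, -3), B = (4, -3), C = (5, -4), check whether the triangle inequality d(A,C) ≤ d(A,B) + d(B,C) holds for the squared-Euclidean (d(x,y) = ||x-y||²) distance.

d(A,B) = 1² + 0² = 1, d(B,C) = 1² + 1² = 2, d(A,C) = 2² + 1² = 5.
d(A,C) = 5 > 1 + 2 = 3. Triangle inequality is VIOLATED. (Squared-Euclidean is not a metric — this is a counterexample.)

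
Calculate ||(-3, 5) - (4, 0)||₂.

√(Σ(x_i - y_i)²) = √((-3 - 4)² + (5 - 0)²)
= √((-7)² + 5²) = √(49 + 25) = √74 ≈ 8.6023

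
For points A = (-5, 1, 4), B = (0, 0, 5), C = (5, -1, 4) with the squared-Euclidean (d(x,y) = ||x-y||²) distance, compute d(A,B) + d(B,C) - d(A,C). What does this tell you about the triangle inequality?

d(A,B) = 5² + 1² + 1² = 27, d(B,C) = 5² + 1² + 1² = 27, d(A,C) = 10² + 2² + 0² = 104.
d(A,B) + d(B,C) - d(A,C) = 27 + 27 - 104 = 54 - 104 = -50. This is < 0, so the triangle inequality FAILS for these points (squared-Euclidean is not a metric).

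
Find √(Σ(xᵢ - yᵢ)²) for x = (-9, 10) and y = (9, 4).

√(Σ(x_i - y_i)²) = √((-9 - 9)² + (10 - 4)²)
= √((-18)² + 6²) = √(324 + 36) = √360 ≈ 18.9737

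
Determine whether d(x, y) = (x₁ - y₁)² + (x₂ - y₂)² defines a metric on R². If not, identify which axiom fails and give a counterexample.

No. The squared Euclidean distance fails the triangle inequality. Counterexample: x = (0, 0), y = (5, 3), z = (10, 6). d(x,z) = 10² + 6² = 136, but d(x,y) + d(y,z) = (5² + 3²) + (5² + 3²) = 34 + 34 = 68. Since 136 > 68, the triangle inequality is violated. (Note: √d, the ordinary Euclidean distance, IS a metric.)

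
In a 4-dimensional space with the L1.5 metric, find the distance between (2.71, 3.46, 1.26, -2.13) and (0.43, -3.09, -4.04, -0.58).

(Σ|x_i - y_i|^1.5)^(1/1.5) = (|2.71 - 0.43|^1.5 + |3.46 - (-3.09)|^1.5 + |1.26 - (-4.04)|^1.5 + |-2.13 - (-0.58)|^1.5)^(1/1.5)
= (2.28^1.5 + 6.55^1.5 + 5.3^1.5 + 1.55^1.5)^(1/1.5) ≈ (3.4427 + 16.7634 + 12.2015 + 1.9297)^(1/1.5) = (34.3373)^(1/1.5) ≈ 10.5644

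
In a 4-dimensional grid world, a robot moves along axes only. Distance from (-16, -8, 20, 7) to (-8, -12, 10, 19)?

Σ|x_i - y_i| = |-16 - (-8)| + |-8 - (-12)| + |20 - 10| + |7 - 19| = 8 + 4 + 10 + 12 = 34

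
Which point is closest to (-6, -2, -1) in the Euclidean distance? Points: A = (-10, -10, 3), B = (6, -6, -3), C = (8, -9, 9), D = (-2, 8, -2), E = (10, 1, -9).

Distances: d(A) ≈ 9.798, d(B) ≈ 12.8062, d(C) ≈ 18.5742, d(D) ≈ 10.8167, d(E) ≈ 18.1384. Nearest: A = (-10, -10, 3) with distance 9.798.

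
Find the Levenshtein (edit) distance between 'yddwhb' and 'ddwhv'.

Let D[i][j] be the edit distance between the first i characters of 'yddwhb' and the first j characters of 'ddwhv', with D[i][0] = i, D[0][j] = j, and D[i][j] = D[i-1][j-1] if the characters match, else 1 + min(D[i-1][j], D[i][j-1], D[i-1][j-1]). Filling the table (rows: prefixes of 'yddwhb', columns: prefixes of 'ddwhv'):
     ε  d  d  w  h  v
  ε  0  1  2  3  4  5
  y  1  1  2  3  4  5
  d  2  1  1  2  3  4
  d  3  2  1  2  3  4
  w  4  3  2  1  2  3
  h  5  4  3  2  1  2
  b  6  5  4  3  2  2
The bottom-right entry gives D[6][5] = 2, so no sequence of fewer than 2 edits works. Backtracking through the table gives one optimal edit sequence (2 edits):
  yddwhb → ddwhb (del y @1)
  ddwhb → ddwhv (sub b→v @5)
Edit distance = 2.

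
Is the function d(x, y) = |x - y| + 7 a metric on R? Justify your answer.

No. d fails identity of indiscernibles (specifically d(x,x) = 0): d(6, 6) = |6 - 6| + 7 = 0 + 7 = 7 ≠ 0.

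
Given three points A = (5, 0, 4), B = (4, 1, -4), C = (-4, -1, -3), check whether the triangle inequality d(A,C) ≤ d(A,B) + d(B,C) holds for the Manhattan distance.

d(A,B) = 1 + 1 + 8 = 10, d(B,C) = 8 + 2 + 1 = 11, d(A,C) = 9 + 1 + 7 = 17.
d(A,C) = 17 ≤ 10 + 11 = 21. Triangle inequality is satisfied.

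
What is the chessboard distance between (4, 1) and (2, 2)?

max(|x_i - y_i|) = max(|4 - 2|, |1 - 2|) = max(2, 1) = 2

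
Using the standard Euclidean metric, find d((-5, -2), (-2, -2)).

√(Σ(x_i - y_i)²) = √((-5 - (-2))² + (-2 - (-2))²)
= √((-3)² + 0²) = √(9 + 0) = √9 = 3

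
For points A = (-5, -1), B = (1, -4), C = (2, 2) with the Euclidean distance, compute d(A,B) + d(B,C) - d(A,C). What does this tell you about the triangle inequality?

d(A,B) = √(6² + 3²) = √45 ≈ 6.7082, d(B,C) = √(1² + 6²) = √37 ≈ 6.0828, d(A,C) = √(7² + 3²) = √58 ≈ 7.6158.
d(A,B) + d(B,C) - d(A,C) = 6.7082 + 6.0828 - 7.6158 = 12.791 - 7.6158 = 5.1752 (to 4 decimal places). This is ≥ 0, so the triangle inequality holds for these points.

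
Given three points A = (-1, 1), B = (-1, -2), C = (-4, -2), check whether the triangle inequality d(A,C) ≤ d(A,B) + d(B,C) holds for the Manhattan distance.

d(A,B) = 0 + 3 = 3, d(B,C) = 3 + 0 = 3, d(A,C) = 3 + 3 = 6.
d(A,C) = 6 ≤ 3 + 3 = 6. Triangle inequality is satisfied.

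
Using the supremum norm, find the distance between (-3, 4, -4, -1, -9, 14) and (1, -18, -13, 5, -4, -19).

max(|x_i - y_i|) = max(|-3 - 1|, |4 - (-18)|, |-4 - (-13)|, |-1 - 5|, |-9 - (-4)|, |14 - (-19)|) = max(4, 22, 9, 6, 5, 33) = 33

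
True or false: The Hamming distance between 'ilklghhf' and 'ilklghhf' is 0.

Differing positions: none. Hamming distance = 0, so the claim is true.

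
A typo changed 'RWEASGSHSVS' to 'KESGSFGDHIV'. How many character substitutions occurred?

Differing positions: 1, 2, 3, 4, 6, 7, 8, 9, 10, 11. Hamming distance = 10.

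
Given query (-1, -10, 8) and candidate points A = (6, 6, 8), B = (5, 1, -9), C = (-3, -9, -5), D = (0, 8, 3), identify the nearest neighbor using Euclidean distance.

Distances: d(A) ≈ 17.4642, d(B) ≈ 21.1187, d(C) ≈ 13.1909, d(D) ≈ 18.7083. Nearest: C = (-3, -9, -5) with distance 13.1909.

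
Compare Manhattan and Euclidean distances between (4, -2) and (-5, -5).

L1 = |4 - (-5)| + |-2 - (-5)| = 9 + 3 = 12
L2 = √(9² + 3²) = √90 ≈ 9.4868
L1 ≥ L2 always (equality iff movement is along one axis); L1 > L2 here.
Ratio L1/L2 = 12/√90 ≈ 1.2649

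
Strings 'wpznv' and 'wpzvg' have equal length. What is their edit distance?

Let D[i][j] be the edit distance between the first i characters of 'wpznv' and the first j characters of 'wpzvg', with D[i][0] = i, D[0][j] = j, and D[i][j] = D[i-1][j-1] if the characters match, else 1 + min(D[i-1][j], D[i][j-1], D[i-1][j-1]). Filling the table (rows: prefixes of 'wpznv', columns: prefixes of 'wpzvg'):
     ε  w  p  z  v  g
  ε  0  1  2  3  4  5
  w  1  0  1  2  3  4
  p  2  1  0  1  2  3
  z  3  2  1  0  1  2
  n  4  3  2  1  1  2
  v  5  4  3  2  1  2
The bottom-right entry gives D[5][5] = 2, so no sequence of fewer than 2 edits works. Backtracking through the table gives one optimal edit sequence (2 edits):
  wpznv → wpzvv (sub n→v @4)
  wpzvv → wpzvg (sub v→g @5)
Edit distance = 2.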